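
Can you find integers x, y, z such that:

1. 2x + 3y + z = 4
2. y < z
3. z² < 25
Yes

Take x = 1, y = 0, z = 2. Substituting into each constraint:
  (1) 2(1) + 3(0) + 2 = 4 ✓
  (2) 0 < 2 ✓
  (3) z² = (2)² = 4, and 4 < 25 ✓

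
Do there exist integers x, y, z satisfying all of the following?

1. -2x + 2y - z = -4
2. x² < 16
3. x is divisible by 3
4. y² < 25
Yes

Take x = 0, y = -2, z = 0. Substituting into each constraint:
  (1) -2(0) + 2(-2) + 0 = -4 ✓
  (2) x² = (0)² = 0, and 0 < 16 ✓
  (3) 0 = 3 × 0, remainder 0 ✓
  (4) y² = (-2)² = 4, and 4 < 25 ✓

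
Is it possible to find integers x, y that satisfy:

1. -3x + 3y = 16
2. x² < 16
No

Even the single constraint (-3x + 3y = 16) is infeasible over the integers.

  - -3x + 3y = 16: every term on the left is divisible by 3, so the LHS ≡ 0 (mod 3), but the RHS 16 is not — no integer solution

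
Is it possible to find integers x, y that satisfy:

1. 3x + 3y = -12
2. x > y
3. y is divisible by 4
Yes

Take x = 0, y = -4. Substituting into each constraint:
  (1) 3(0) + 3(-4) = -12 ✓
  (2) 0 > -4 ✓
  (3) -4 = 4 × -1, remainder 0 ✓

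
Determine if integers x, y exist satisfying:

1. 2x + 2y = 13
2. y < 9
No

Even the single constraint (2x + 2y = 13) is infeasible over the integers.

  - 2x + 2y = 13: every term on the left is divisible by 2, so the LHS ≡ 0 (mod 2), but the RHS 13 is not — no integer solution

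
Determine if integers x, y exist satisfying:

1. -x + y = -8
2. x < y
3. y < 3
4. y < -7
No

A contradictory subset is {-x + y = -8, x < y}. No integer assignment can satisfy these jointly:

  - -x + y = -8: is a linear equation tying the variables together
  - x < y: bounds one variable relative to another variable

From the equation, x − y = 8, i.e. y − x = -8; but y > x requires y − x ≥ 1. Contradiction.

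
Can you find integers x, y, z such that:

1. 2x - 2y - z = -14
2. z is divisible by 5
Yes

Take x = 0, y = 7, z = 0. Substituting into each constraint:
  (1) 2(0) - 2(7) + 0 = -14 ✓
  (2) 0 = 5 × 0, remainder 0 ✓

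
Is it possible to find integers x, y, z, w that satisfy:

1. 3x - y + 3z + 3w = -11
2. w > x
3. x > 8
Yes

Take x = 9, y = 2, z = -22, w = 10. Substituting into each constraint:
  (1) 3(9) + (-2) + 3(-22) + 3(10) = -11 ✓
  (2) 10 > 9 ✓
  (3) 9 > 8 ✓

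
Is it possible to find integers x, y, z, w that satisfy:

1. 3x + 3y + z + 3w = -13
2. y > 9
Yes

Take x = -15, y = 10, z = 2, w = 0. Substituting into each constraint:
  (1) 3(-15) + 3(10) + 2 + 3(0) = -13 ✓
  (2) 10 > 9 ✓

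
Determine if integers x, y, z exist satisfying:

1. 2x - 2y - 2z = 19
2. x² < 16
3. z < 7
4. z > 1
No

Even the single constraint (2x - 2y - 2z = 19) is infeasible over the integers.

  - 2x - 2y - 2z = 19: every term on the left is divisible by 2, so the LHS ≡ 0 (mod 2), but the RHS 19 is not — no integer solution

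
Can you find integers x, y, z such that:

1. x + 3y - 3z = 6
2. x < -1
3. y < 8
Yes

Take x = -3, y = 3, z = 0. Substituting into each constraint:
  (1) (-3) + 3(3) - 3(0) = 6 ✓
  (2) -3 < -1 ✓
  (3) 3 < 8 ✓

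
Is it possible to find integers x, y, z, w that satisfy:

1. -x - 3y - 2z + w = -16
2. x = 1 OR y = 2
Yes

Take x = 1, y = 3, z = 3, w = 0. Substituting into each constraint:
  (1) (-1) - 3(3) - 2(3) + 0 = -16 ✓
  (2) x = 1, target 1 ✓ (first branch holds)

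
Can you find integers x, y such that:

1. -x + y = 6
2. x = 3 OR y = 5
Yes

Take x = -1, y = 5. Substituting into each constraint:
  (1) 1 + 5 = 6 ✓
  (2) y = 5, target 5 ✓ (second branch holds)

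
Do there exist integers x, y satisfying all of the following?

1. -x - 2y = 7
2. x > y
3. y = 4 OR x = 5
Yes

Take x = 5, y = -6. Substituting into each constraint:
  (1) (-5) - 2(-6) = 7 ✓
  (2) 5 > -6 ✓
  (3) x = 5, target 5 ✓ (second branch holds)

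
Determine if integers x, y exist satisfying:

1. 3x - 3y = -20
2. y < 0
No

Even the single constraint (3x - 3y = -20) is infeasible over the integers.

  - 3x - 3y = -20: every term on the left is divisible by 3, so the LHS ≡ 0 (mod 3), but the RHS -20 is not — no integer solution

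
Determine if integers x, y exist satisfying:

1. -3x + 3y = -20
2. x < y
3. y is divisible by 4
No

Even the single constraint (-3x + 3y = -20) is infeasible over the integers.

  - -3x + 3y = -20: every term on the left is divisible by 3, so the LHS ≡ 0 (mod 3), but the RHS -20 is not — no integer solution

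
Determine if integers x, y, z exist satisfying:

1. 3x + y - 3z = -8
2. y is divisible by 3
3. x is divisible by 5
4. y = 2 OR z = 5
No

A contradictory subset is {3x + y - 3z = -8, y is divisible by 3, y = 2 OR z = 5}. No integer assignment can satisfy these jointly:

  - 3x + y - 3z = -8: is a linear equation tying the variables together
  - y is divisible by 3: restricts y to multiples of 3
  - y = 2 OR z = 5: forces a choice: either y = 2 or z = 5

Modular obstruction: writing y = 3y', every remaining term of the linear equation is divisible by 3, so the left side is ≡ 0 (mod 3); but the right side -8 ≡ 1 (mod 3). No integers can satisfy it.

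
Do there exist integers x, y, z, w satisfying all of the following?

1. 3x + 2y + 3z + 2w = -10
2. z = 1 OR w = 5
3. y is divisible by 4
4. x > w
Yes

Take x = 6, y = -4, z = -10, w = 5. Substituting into each constraint:
  (1) 3(6) + 2(-4) + 3(-10) + 2(5) = -10 ✓
  (2) w = 5, target 5 ✓ (second branch holds)
  (3) -4 = 4 × -1, remainder 0 ✓
  (4) 6 > 5 ✓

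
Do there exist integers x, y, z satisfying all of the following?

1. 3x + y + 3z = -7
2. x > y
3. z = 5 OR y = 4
Yes

Take x = -5, y = -7, z = 5. Substituting into each constraint:
  (1) 3(-5) + (-7) + 3(5) = -7 ✓
  (2) -5 > -7 ✓
  (3) z = 5, target 5 ✓ (first branch holds)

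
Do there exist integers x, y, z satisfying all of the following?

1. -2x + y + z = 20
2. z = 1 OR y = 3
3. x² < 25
Yes

Take x = -1, y = 17, z = 1. Substituting into each constraint:
  (1) -2(-1) + 17 + 1 = 20 ✓
  (2) z = 1, target 1 ✓ (first branch holds)
  (3) x² = (-1)² = 1, and 1 < 25 ✓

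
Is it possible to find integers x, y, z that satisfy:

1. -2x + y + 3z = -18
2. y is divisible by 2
Yes

Take x = 9, y = 0, z = 0. Substituting into each constraint:
  (1) -2(9) + 0 + 3(0) = -18 ✓
  (2) 0 = 2 × 0, remainder 0 ✓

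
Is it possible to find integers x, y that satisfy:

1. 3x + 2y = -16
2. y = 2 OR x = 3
No

The full constraint system is jointly infeasible over the integers. Each constraint and what it forces:

  - 3x + 2y = -16: is a linear equation tying the variables together
  - y = 2 OR x = 3: forces a choice: either y = 2 or x = 3

Split on the disjunction (y = 2 OR x = 3):
  • If y = 2: with y = 2, every remaining term of the linear equation is divisible by 3, so the left side is ≡ 0 (mod 3); but the right side -20 ≡ 1 (mod 3). No integers can satisfy it.
  • If x = 3: with x = 3, every remaining term of the linear equation is divisible by 2, so the left side is ≡ 0 (mod 2); but the right side -25 ≡ 1 (mod 2). No integers can satisfy it.
Both branches are infeasible, so the system has no integer solution.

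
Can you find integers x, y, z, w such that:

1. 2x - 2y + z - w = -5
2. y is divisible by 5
Yes

Take x = -3, y = 0, z = 1, w = 0. Substituting into each constraint:
  (1) 2(-3) - 2(0) + 1 + 0 = -5 ✓
  (2) 0 = 5 × 0, remainder 0 ✓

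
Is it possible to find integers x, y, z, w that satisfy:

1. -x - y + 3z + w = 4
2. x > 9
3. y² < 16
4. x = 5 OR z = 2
Yes

Take x = 10, y = 0, z = 2, w = 8. Substituting into each constraint:
  (1) (-10) + 0 + 3(2) + 8 = 4 ✓
  (2) 10 > 9 ✓
  (3) y² = (0)² = 0, and 0 < 16 ✓
  (4) z = 2, target 2 ✓ (second branch holds)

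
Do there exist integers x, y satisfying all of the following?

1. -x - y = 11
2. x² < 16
Yes

Take x = 0, y = -11. Substituting into each constraint:
  (1) 0 + 11 = 11 ✓
  (2) x² = (0)² = 0, and 0 < 16 ✓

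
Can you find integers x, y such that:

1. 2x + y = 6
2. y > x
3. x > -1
Yes

Take x = 0, y = 6. Substituting into each constraint:
  (1) 2(0) + 6 = 6 ✓
  (2) 6 > 0 ✓
  (3) 0 > -1 ✓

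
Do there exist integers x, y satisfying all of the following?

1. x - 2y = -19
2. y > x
Yes

Take x = 17, y = 18. Substituting into each constraint:
  (1) 17 - 2(18) = -19 ✓
  (2) 18 > 17 ✓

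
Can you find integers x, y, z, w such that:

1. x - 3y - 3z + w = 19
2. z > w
Yes

Take x = 0, y = -8, z = 2, w = 1. Substituting into each constraint:
  (1) 0 - 3(-8) - 3(2) + 1 = 19 ✓
  (2) 2 > 1 ✓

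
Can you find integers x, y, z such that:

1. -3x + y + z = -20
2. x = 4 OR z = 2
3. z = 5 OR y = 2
Yes

Take x = 4, y = 2, z = -10. Substituting into each constraint:
  (1) -3(4) + 2 + (-10) = -20 ✓
  (2) x = 4, target 4 ✓ (first branch holds)
  (3) y = 2, target 2 ✓ (second branch holds)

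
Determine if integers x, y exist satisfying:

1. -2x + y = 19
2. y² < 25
Yes

Take x = -10, y = -1. Substituting into each constraint:
  (1) -2(-10) + (-1) = 19 ✓
  (2) y² = (-1)² = 1, and 1 < 25 ✓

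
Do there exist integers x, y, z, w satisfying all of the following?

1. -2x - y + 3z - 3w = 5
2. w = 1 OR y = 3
Yes

Take x = -4, y = 0, z = 0, w = 1. Substituting into each constraint:
  (1) -2(-4) + 0 + 3(0) - 3(1) = 5 ✓
  (2) w = 1, target 1 ✓ (first branch holds)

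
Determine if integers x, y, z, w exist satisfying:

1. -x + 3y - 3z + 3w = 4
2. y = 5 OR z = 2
Yes

Take x = -10, y = 0, z = 2, w = 0. Substituting into each constraint:
  (1) 10 + 3(0) - 3(2) + 3(0) = 4 ✓
  (2) z = 2, target 2 ✓ (second branch holds)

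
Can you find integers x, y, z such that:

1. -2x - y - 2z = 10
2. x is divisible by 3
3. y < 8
Yes

Take x = 0, y = -10, z = 0. Substituting into each constraint:
  (1) -2(0) + 10 - 2(0) = 10 ✓
  (2) 0 = 3 × 0, remainder 0 ✓
  (3) -10 < 8 ✓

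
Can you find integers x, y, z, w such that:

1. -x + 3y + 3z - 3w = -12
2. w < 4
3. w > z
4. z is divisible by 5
Yes

Take x = 0, y = -3, z = 0, w = 1. Substituting into each constraint:
  (1) 0 + 3(-3) + 3(0) - 3(1) = -12 ✓
  (2) 1 < 4 ✓
  (3) 1 > 0 ✓
  (4) 0 = 5 × 0, remainder 0 ✓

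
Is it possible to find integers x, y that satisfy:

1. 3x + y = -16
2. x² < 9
Yes

Take x = 0, y = -16. Substituting into each constraint:
  (1) 3(0) + (-16) = -16 ✓
  (2) x² = (0)² = 0, and 0 < 9 ✓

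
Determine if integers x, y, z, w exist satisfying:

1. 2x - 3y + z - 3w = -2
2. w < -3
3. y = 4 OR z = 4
Yes

Take x = -6, y = 2, z = 4, w = -4. Substituting into each constraint:
  (1) 2(-6) - 3(2) + 4 - 3(-4) = -2 ✓
  (2) -4 < -3 ✓
  (3) z = 4, target 4 ✓ (second branch holds)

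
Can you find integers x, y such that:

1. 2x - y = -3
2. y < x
Yes

Take x = -4, y = -5. Substituting into each constraint:
  (1) 2(-4) + 5 = -3 ✓
  (2) -5 < -4 ✓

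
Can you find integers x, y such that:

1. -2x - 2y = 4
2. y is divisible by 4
Yes

Take x = -2, y = 0. Substituting into each constraint:
  (1) -2(-2) - 2(0) = 4 ✓
  (2) 0 = 4 × 0, remainder 0 ✓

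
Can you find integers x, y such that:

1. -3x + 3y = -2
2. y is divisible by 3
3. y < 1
No

Even the single constraint (-3x + 3y = -2) is infeasible over the integers.

  - -3x + 3y = -2: every term on the left is divisible by 3, so the LHS ≡ 0 (mod 3), but the RHS -2 is not — no integer solution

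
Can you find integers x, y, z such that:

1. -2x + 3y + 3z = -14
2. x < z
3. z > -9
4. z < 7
Yes

Take x = 1, y = -6, z = 2. Substituting into each constraint:
  (1) -2(1) + 3(-6) + 3(2) = -14 ✓
  (2) 1 < 2 ✓
  (3) 2 > -9 ✓
  (4) 2 < 7 ✓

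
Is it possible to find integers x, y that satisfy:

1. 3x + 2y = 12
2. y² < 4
Yes

Take x = 4, y = 0. Substituting into each constraint:
  (1) 3(4) + 2(0) = 12 ✓
  (2) y² = (0)² = 0, and 0 < 4 ✓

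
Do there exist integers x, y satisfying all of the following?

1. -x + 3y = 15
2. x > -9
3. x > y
Yes

Take x = 9, y = 8. Substituting into each constraint:
  (1) (-9) + 3(8) = 15 ✓
  (2) 9 > -9 ✓
  (3) 9 > 8 ✓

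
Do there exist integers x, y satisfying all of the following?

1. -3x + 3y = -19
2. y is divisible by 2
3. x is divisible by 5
No

Even the single constraint (-3x + 3y = -19) is infeasible over the integers.

  - -3x + 3y = -19: every term on the left is divisible by 3, so the LHS ≡ 0 (mod 3), but the RHS -19 is not — no integer solution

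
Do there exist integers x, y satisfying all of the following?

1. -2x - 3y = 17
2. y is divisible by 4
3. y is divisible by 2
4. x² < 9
No

A contradictory subset is {-2x - 3y = 17, y is divisible by 2}. No integer assignment can satisfy these jointly:

  - -2x - 3y = 17: is a linear equation tying the variables together
  - y is divisible by 2: restricts y to multiples of 2

Modular obstruction: writing y = 2y', every remaining term of the linear equation is divisible by 2, so the left side is ≡ 0 (mod 2); but the right side 17 ≡ 1 (mod 2). No integers can satisfy it.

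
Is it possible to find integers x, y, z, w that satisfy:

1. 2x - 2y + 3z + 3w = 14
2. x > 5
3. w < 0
Yes

Take x = 10, y = 0, z = 0, w = -2. Substituting into each constraint:
  (1) 2(10) - 2(0) + 3(0) + 3(-2) = 14 ✓
  (2) 10 > 5 ✓
  (3) -2 < 0 ✓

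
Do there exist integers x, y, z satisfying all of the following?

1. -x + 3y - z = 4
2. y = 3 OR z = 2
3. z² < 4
Yes

Take x = 6, y = 3, z = -1. Substituting into each constraint:
  (1) (-6) + 3(3) + 1 = 4 ✓
  (2) y = 3, target 3 ✓ (first branch holds)
  (3) z² = (-1)² = 1, and 1 < 4 ✓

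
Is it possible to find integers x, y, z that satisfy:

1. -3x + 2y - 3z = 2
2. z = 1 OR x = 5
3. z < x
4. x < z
No

A contradictory subset is {z < x, x < z}. No integer assignment can satisfy these jointly:

  - z < x: bounds one variable relative to another variable
  - x < z: bounds one variable relative to another variable

Direct contradiction: x > z and z > x cannot both hold.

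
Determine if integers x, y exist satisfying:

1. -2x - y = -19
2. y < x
Yes

Take x = 7, y = 5. Substituting into each constraint:
  (1) -2(7) + (-5) = -19 ✓
  (2) 5 < 7 ✓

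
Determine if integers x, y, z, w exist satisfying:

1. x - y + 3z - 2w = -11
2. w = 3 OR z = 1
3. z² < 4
Yes

Take x = -6, y = 0, z = 1, w = 4. Substituting into each constraint:
  (1) (-6) + 0 + 3(1) - 2(4) = -11 ✓
  (2) z = 1, target 1 ✓ (second branch holds)
  (3) z² = (1)² = 1, and 1 < 4 ✓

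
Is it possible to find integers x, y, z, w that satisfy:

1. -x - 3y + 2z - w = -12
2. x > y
Yes

Take x = 1, y = 0, z = 0, w = 11. Substituting into each constraint:
  (1) (-1) - 3(0) + 2(0) + (-11) = -12 ✓
  (2) 1 > 0 ✓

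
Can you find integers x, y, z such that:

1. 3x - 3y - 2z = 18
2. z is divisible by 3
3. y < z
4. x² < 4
Yes

Take x = 1, y = -5, z = 0. Substituting into each constraint:
  (1) 3(1) - 3(-5) - 2(0) = 18 ✓
  (2) 0 = 3 × 0, remainder 0 ✓
  (3) -5 < 0 ✓
  (4) x² = (1)² = 1, and 1 < 4 ✓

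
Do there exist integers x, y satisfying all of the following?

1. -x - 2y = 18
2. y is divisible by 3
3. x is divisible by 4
Yes

Take x = -12, y = -3. Substituting into each constraint:
  (1) 12 - 2(-3) = 18 ✓
  (2) -3 = 3 × -1, remainder 0 ✓
  (3) -12 = 4 × -3, remainder 0 ✓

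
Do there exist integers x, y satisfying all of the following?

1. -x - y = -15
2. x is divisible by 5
Yes

Take x = 0, y = 15. Substituting into each constraint:
  (1) 0 + (-15) = -15 ✓
  (2) 0 = 5 × 0, remainder 0 ✓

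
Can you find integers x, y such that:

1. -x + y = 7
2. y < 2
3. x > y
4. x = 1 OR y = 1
No

A contradictory subset is {-x + y = 7, x > y}. No integer assignment can satisfy these jointly:

  - -x + y = 7: is a linear equation tying the variables together
  - x > y: bounds one variable relative to another variable

From the equation, x − y = -7, i.e. x − y = -7; but x > y requires x − y ≥ 1. Contradiction.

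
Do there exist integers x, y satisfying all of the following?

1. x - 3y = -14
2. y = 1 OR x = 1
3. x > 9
No

The full constraint system is jointly infeasible over the integers. Each constraint and what it forces:

  - x - 3y = -14: is a linear equation tying the variables together
  - y = 1 OR x = 1: forces a choice: either y = 1 or x = 1
  - x > 9: bounds one variable relative to a constant

Split on the disjunction (y = 1 OR x = 1):
  • If y = 1: the equation forces x = -11, which contradicts the bound x ≥ 10.
  • If x = 1: this contradicts the bound x ≥ 10.
Both branches are infeasible, so the system has no integer solution.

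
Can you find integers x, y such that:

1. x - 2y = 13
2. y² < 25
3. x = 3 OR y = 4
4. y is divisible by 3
No

A contradictory subset is {x - 2y = 13, x = 3 OR y = 4, y is divisible by 3}. No integer assignment can satisfy these jointly:

  - x - 2y = 13: is a linear equation tying the variables together
  - x = 3 OR y = 4: forces a choice: either x = 3 or y = 4
  - y is divisible by 3: restricts y to multiples of 3

Split on the disjunction (x = 3 OR y = 4):
  • If x = 3: with x = 3, writing y = 3y', every remaining term of the linear equation is divisible by 6, so the left side is ≡ 0 (mod 6); but the right side 10 ≡ 4 (mod 6). No integers can satisfy it.
  • If y = 4: this contradicts the divisibility constraint — 4 is not a multiple of 3.
Both branches are infeasible, so the system has no integer solution.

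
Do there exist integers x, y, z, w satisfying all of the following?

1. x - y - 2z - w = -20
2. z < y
Yes

Take x = -19, y = 1, z = 0, w = 0. Substituting into each constraint:
  (1) (-19) + (-1) - 2(0) + 0 = -20 ✓
  (2) 0 < 1 ✓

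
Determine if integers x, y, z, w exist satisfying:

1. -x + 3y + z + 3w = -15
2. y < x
Yes

Take x = 1, y = 0, z = -14, w = 0. Substituting into each constraint:
  (1) (-1) + 3(0) + (-14) + 3(0) = -15 ✓
  (2) 0 < 1 ✓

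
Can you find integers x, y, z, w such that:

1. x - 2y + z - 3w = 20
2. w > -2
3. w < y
Yes

Take x = 22, y = 1, z = 0, w = 0. Substituting into each constraint:
  (1) 22 - 2(1) + 0 - 3(0) = 20 ✓
  (2) 0 > -2 ✓
  (3) 0 < 1 ✓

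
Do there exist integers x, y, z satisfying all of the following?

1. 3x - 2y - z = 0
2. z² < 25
Yes

Take x = 0, y = 0, z = 0. Substituting into each constraint:
  (1) 3(0) - 2(0) + 0 = 0 ✓
  (2) z² = (0)² = 0, and 0 < 25 ✓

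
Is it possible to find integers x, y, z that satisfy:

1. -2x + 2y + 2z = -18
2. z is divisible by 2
Yes

Take x = 9, y = 0, z = 0. Substituting into each constraint:
  (1) -2(9) + 2(0) + 2(0) = -18 ✓
  (2) 0 = 2 × 0, remainder 0 ✓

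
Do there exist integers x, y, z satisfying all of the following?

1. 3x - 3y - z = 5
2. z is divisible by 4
Yes

Take x = -4, y = 1, z = -20. Substituting into each constraint:
  (1) 3(-4) - 3(1) + 20 = 5 ✓
  (2) -20 = 4 × -5, remainder 0 ✓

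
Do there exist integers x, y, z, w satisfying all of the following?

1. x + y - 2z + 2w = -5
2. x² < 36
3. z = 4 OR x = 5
Yes

Take x = 5, y = -10, z = 0, w = 0. Substituting into each constraint:
  (1) 5 + (-10) - 2(0) + 2(0) = -5 ✓
  (2) x² = (5)² = 25, and 25 < 36 ✓
  (3) x = 5, target 5 ✓ (second branch holds)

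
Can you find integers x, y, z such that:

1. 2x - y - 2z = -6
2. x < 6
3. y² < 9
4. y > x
Yes

Take x = -1, y = 0, z = 2. Substituting into each constraint:
  (1) 2(-1) + 0 - 2(2) = -6 ✓
  (2) -1 < 6 ✓
  (3) y² = (0)² = 0, and 0 < 9 ✓
  (4) 0 > -1 ✓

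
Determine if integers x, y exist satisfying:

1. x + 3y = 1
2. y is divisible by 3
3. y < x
Yes

Take x = 1, y = 0. Substituting into each constraint:
  (1) 1 + 3(0) = 1 ✓
  (2) 0 = 3 × 0, remainder 0 ✓
  (3) 0 < 1 ✓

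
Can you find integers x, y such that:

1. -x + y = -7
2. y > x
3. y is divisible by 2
No

A contradictory subset is {-x + y = -7, y > x}. No integer assignment can satisfy these jointly:

  - -x + y = -7: is a linear equation tying the variables together
  - y > x: bounds one variable relative to another variable

From the equation, x − y = 7, i.e. y − x = -7; but y > x requires y − x ≥ 1. Contradiction.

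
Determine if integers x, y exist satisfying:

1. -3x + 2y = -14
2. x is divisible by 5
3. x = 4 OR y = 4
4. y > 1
No

A contradictory subset is {-3x + 2y = -14, x = 4 OR y = 4, y > 1}. No integer assignment can satisfy these jointly:

  - -3x + 2y = -14: is a linear equation tying the variables together
  - x = 4 OR y = 4: forces a choice: either x = 4 or y = 4
  - y > 1: bounds one variable relative to a constant

Split on the disjunction (x = 4 OR y = 4):
  • If x = 4: the equation forces y = -1, which contradicts the bound y ≥ 2.
  • If y = 4: with y = 4, every remaining term of the linear equation is divisible by 3, so the left side is ≡ 0 (mod 3); but the right side -22 ≡ 2 (mod 3). No integers can satisfy it.
Both branches are infeasible, so the system has no integer solution.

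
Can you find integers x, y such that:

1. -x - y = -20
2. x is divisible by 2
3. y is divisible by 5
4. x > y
Yes

Take x = 20, y = 0. Substituting into each constraint:
  (1) (-20) + 0 = -20 ✓
  (2) 20 = 2 × 10, remainder 0 ✓
  (3) 0 = 5 × 0, remainder 0 ✓
  (4) 20 > 0 ✓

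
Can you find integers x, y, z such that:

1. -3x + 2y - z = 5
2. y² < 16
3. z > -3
Yes

Take x = -1, y = 0, z = -2. Substituting into each constraint:
  (1) -3(-1) + 2(0) + 2 = 5 ✓
  (2) y² = (0)² = 0, and 0 < 16 ✓
  (3) -2 > -3 ✓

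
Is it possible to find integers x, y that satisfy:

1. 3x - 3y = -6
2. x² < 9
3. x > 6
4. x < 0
No

A contradictory subset is {x > 6, x < 0}. No integer assignment can satisfy these jointly:

  - x > 6: bounds one variable relative to a constant
  - x < 0: bounds one variable relative to a constant

Direct contradiction: the bounds on x require x ≥ 7 and x ≤ -1 simultaneously, which is empty.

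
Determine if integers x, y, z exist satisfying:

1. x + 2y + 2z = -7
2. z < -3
Yes

Take x = 1, y = 0, z = -4. Substituting into each constraint:
  (1) 1 + 2(0) + 2(-4) = -7 ✓
  (2) -4 < -3 ✓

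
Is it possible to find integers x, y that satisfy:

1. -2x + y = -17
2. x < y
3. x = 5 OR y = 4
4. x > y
No

A contradictory subset is {x < y, x > y}. No integer assignment can satisfy these jointly:

  - x < y: bounds one variable relative to another variable
  - x > y: bounds one variable relative to another variable

Direct contradiction: y > x and x > y cannot both hold.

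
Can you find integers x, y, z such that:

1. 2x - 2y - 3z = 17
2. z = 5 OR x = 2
Yes

Take x = 2, y = 1, z = -5. Substituting into each constraint:
  (1) 2(2) - 2(1) - 3(-5) = 17 ✓
  (2) x = 2, target 2 ✓ (second branch holds)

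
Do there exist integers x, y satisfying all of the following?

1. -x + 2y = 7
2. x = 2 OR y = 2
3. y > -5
Yes

Take x = -3, y = 2. Substituting into each constraint:
  (1) 3 + 2(2) = 7 ✓
  (2) y = 2, target 2 ✓ (second branch holds)
  (3) 2 > -5 ✓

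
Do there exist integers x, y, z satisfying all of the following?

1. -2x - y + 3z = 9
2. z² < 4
Yes

Take x = -3, y = 0, z = 1. Substituting into each constraint:
  (1) -2(-3) + 0 + 3(1) = 9 ✓
  (2) z² = (1)² = 1, and 1 < 4 ✓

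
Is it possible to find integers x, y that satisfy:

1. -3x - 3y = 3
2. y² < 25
Yes

Take x = 0, y = -1. Substituting into each constraint:
  (1) -3(0) - 3(-1) = 3 ✓
  (2) y² = (-1)² = 1, and 1 < 25 ✓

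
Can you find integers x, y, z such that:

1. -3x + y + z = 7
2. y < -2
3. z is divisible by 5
Yes

Take x = -4, y = -5, z = 0. Substituting into each constraint:
  (1) -3(-4) + (-5) + 0 = 7 ✓
  (2) -5 < -2 ✓
  (3) 0 = 5 × 0, remainder 0 ✓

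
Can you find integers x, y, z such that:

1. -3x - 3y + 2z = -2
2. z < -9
Yes

Take x = 0, y = -6, z = -10. Substituting into each constraint:
  (1) -3(0) - 3(-6) + 2(-10) = -2 ✓
  (2) -10 < -9 ✓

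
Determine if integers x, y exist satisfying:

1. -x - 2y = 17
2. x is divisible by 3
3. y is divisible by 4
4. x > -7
Yes

Take x = 15, y = -16. Substituting into each constraint:
  (1) (-15) - 2(-16) = 17 ✓
  (2) 15 = 3 × 5, remainder 0 ✓
  (3) -16 = 4 × -4, remainder 0 ✓
  (4) 15 > -7 ✓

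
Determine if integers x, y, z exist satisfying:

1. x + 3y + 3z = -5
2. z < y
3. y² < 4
Yes

Take x = -8, y = 1, z = 0. Substituting into each constraint:
  (1) (-8) + 3(1) + 3(0) = -5 ✓
  (2) 0 < 1 ✓
  (3) y² = (1)² = 1, and 1 < 4 ✓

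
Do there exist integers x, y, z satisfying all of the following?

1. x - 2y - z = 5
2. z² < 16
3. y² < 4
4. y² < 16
Yes

Take x = 5, y = 0, z = 0. Substituting into each constraint:
  (1) 5 - 2(0) + 0 = 5 ✓
  (2) z² = (0)² = 0, and 0 < 16 ✓
  (3) y² = (0)² = 0, and 0 < 4 ✓
  (4) y² = (0)² = 0, and 0 < 16 ✓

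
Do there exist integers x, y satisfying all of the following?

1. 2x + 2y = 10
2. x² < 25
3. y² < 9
Yes

Take x = 3, y = 2. Substituting into each constraint:
  (1) 2(3) + 2(2) = 10 ✓
  (2) x² = (3)² = 9, and 9 < 25 ✓
  (3) y² = (2)² = 4, and 4 < 9 ✓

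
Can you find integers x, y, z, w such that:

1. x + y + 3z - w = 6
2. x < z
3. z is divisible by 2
Yes

Take x = -1, y = 7, z = 0, w = 0. Substituting into each constraint:
  (1) (-1) + 7 + 3(0) + 0 = 6 ✓
  (2) -1 < 0 ✓
  (3) 0 = 2 × 0, remainder 0 ✓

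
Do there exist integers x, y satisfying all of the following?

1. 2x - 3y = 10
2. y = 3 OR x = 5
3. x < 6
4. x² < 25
No

The full constraint system is jointly infeasible over the integers. Each constraint and what it forces:

  - 2x - 3y = 10: is a linear equation tying the variables together
  - y = 3 OR x = 5: forces a choice: either y = 3 or x = 5
  - x < 6: bounds one variable relative to a constant
  - x² < 25: restricts x to |x| ≤ 4

Split on the disjunction (y = 3 OR x = 5):
  • If y = 3: with y = 3, every remaining term of the linear equation is divisible by 2, so the left side is ≡ 0 (mod 2); but the right side 19 ≡ 1 (mod 2). No integers can satisfy it.
  • If x = 5: this contradicts x² < 25, which requires |x| ≤ 4.
Both branches are infeasible, so the system has no integer solution.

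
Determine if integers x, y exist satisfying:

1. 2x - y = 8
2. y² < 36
Yes

Take x = 4, y = 0. Substituting into each constraint:
  (1) 2(4) + 0 = 8 ✓
  (2) y² = (0)² = 0, and 0 < 36 ✓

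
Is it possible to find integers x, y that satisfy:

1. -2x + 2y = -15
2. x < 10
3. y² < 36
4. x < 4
No

Even the single constraint (-2x + 2y = -15) is infeasible over the integers.

  - -2x + 2y = -15: every term on the left is divisible by 2, so the LHS ≡ 0 (mod 2), but the RHS -15 is not — no integer solution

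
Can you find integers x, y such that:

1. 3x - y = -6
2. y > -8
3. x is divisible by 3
Yes

Take x = 0, y = 6. Substituting into each constraint:
  (1) 3(0) + (-6) = -6 ✓
  (2) 6 > -8 ✓
  (3) 0 = 3 × 0, remainder 0 ✓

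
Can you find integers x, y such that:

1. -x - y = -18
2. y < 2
Yes

Take x = 18, y = 0. Substituting into each constraint:
  (1) (-18) + 0 = -18 ✓
  (2) 0 < 2 ✓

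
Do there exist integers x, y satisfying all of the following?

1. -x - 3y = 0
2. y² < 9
Yes

Take x = 0, y = 0. Substituting into each constraint:
  (1) 0 - 3(0) = 0 ✓
  (2) y² = (0)² = 0, and 0 < 9 ✓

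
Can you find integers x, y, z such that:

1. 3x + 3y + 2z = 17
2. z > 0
Yes

Take x = 1, y = 0, z = 7. Substituting into each constraint:
  (1) 3(1) + 3(0) + 2(7) = 17 ✓
  (2) 7 > 0 ✓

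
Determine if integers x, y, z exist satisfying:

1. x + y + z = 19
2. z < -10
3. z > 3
No

A contradictory subset is {z < -10, z > 3}. No integer assignment can satisfy these jointly:

  - z < -10: bounds one variable relative to a constant
  - z > 3: bounds one variable relative to a constant

Direct contradiction: the bounds on z require z ≥ 4 and z ≤ -11 simultaneously, which is empty.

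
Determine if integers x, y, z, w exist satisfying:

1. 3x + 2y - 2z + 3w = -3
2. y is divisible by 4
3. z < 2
Yes

Take x = 0, y = 0, z = 0, w = -1. Substituting into each constraint:
  (1) 3(0) + 2(0) - 2(0) + 3(-1) = -3 ✓
  (2) 0 = 4 × 0, remainder 0 ✓
  (3) 0 < 2 ✓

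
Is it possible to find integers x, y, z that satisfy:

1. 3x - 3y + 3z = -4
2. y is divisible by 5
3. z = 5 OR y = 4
No

Even the single constraint (3x - 3y + 3z = -4) is infeasible over the integers.

  - 3x - 3y + 3z = -4: every term on the left is divisible by 3, so the LHS ≡ 0 (mod 3), but the RHS -4 is not — no integer solution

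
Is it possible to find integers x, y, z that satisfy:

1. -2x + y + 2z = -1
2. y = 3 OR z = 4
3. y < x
Yes

Take x = 4, y = 3, z = 2. Substituting into each constraint:
  (1) -2(4) + 3 + 2(2) = -1 ✓
  (2) y = 3, target 3 ✓ (first branch holds)
  (3) 3 < 4 ✓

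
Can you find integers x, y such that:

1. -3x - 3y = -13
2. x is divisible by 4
No

Even the single constraint (-3x - 3y = -13) is infeasible over the integers.

  - -3x - 3y = -13: every term on the left is divisible by 3, so the LHS ≡ 0 (mod 3), but the RHS -13 is not — no integer solution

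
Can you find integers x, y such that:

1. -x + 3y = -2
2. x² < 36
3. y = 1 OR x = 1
Yes

Take x = 5, y = 1. Substituting into each constraint:
  (1) (-5) + 3(1) = -2 ✓
  (2) x² = (5)² = 25, and 25 < 36 ✓
  (3) y = 1, target 1 ✓ (first branch holds)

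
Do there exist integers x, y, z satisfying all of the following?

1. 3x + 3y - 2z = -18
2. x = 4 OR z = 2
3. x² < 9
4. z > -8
No

A contradictory subset is {3x + 3y - 2z = -18, x = 4 OR z = 2, x² < 9}. No integer assignment can satisfy these jointly:

  - 3x + 3y - 2z = -18: is a linear equation tying the variables together
  - x = 4 OR z = 2: forces a choice: either x = 4 or z = 2
  - x² < 9: restricts x to |x| ≤ 2

Split on the disjunction (x = 4 OR z = 2):
  • If x = 4: this contradicts x² < 9, which requires |x| ≤ 2.
  • If z = 2: with z = 2, every remaining term of the linear equation is divisible by 3, so the left side is ≡ 0 (mod 3); but the right side -14 ≡ 1 (mod 3). No integers can satisfy it.
Both branches are infeasible, so the system has no integer solution.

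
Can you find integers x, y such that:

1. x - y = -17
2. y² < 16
Yes

Take x = -17, y = 0. Substituting into each constraint:
  (1) (-17) + 0 = -17 ✓
  (2) y² = (0)² = 0, and 0 < 16 ✓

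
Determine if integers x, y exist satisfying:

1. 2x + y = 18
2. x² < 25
Yes

Take x = 0, y = 18. Substituting into each constraint:
  (1) 2(0) + 18 = 18 ✓
  (2) x² = (0)² = 0, and 0 < 25 ✓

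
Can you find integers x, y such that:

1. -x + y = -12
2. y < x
Yes

Take x = 0, y = -12. Substituting into each constraint:
  (1) 0 + (-12) = -12 ✓
  (2) -12 < 0 ✓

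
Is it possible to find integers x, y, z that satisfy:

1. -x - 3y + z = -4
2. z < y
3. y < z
No

A contradictory subset is {z < y, y < z}. No integer assignment can satisfy these jointly:

  - z < y: bounds one variable relative to another variable
  - y < z: bounds one variable relative to another variable

Direct contradiction: y > z and z > y cannot both hold.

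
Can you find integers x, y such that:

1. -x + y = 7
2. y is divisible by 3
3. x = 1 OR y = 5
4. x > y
No

A contradictory subset is {-x + y = 7, x > y}. No integer assignment can satisfy these jointly:

  - -x + y = 7: is a linear equation tying the variables together
  - x > y: bounds one variable relative to another variable

From the equation, x − y = -7, i.e. x − y = -7; but x > y requires x − y ≥ 1. Contradiction.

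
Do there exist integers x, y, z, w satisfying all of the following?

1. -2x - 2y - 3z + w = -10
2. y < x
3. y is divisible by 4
Yes

Take x = 1, y = 0, z = 3, w = 1. Substituting into each constraint:
  (1) -2(1) - 2(0) - 3(3) + 1 = -10 ✓
  (2) 0 < 1 ✓
  (3) 0 = 4 × 0, remainder 0 ✓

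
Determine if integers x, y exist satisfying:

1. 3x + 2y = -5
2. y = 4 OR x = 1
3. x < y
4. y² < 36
No

A contradictory subset is {3x + 2y = -5, y = 4 OR x = 1, x < y}. No integer assignment can satisfy these jointly:

  - 3x + 2y = -5: is a linear equation tying the variables together
  - y = 4 OR x = 1: forces a choice: either y = 4 or x = 1
  - x < y: bounds one variable relative to another variable

Split on the disjunction (y = 4 OR x = 1):
  • If y = 4: with y = 4, every remaining term of the linear equation is divisible by 3, so the left side is ≡ 0 (mod 3); but the right side -13 ≡ 2 (mod 3). No integers can satisfy it.
  • If x = 1: the equation forces y = -4, giving (x, y) = (1, -4), which violates y > x.
Both branches are infeasible, so the system has no integer solution.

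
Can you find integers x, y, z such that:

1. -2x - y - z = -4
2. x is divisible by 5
Yes

Take x = 0, y = 4, z = 0. Substituting into each constraint:
  (1) -2(0) + (-4) + 0 = -4 ✓
  (2) 0 = 5 × 0, remainder 0 ✓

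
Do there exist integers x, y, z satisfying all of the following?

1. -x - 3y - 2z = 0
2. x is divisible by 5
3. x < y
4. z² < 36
Yes

Take x = 0, y = 2, z = -3. Substituting into each constraint:
  (1) 0 - 3(2) - 2(-3) = 0 ✓
  (2) 0 = 5 × 0, remainder 0 ✓
  (3) 0 < 2 ✓
  (4) z² = (-3)² = 9, and 9 < 36 ✓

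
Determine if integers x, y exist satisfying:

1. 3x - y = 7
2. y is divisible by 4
Yes

Take x = 1, y = -4. Substituting into each constraint:
  (1) 3(1) + 4 = 7 ✓
  (2) -4 = 4 × -1, remainder 0 ✓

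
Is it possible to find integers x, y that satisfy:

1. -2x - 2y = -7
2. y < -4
No

Even the single constraint (-2x - 2y = -7) is infeasible over the integers.

  - -2x - 2y = -7: every term on the left is divisible by 2, so the LHS ≡ 0 (mod 2), but the RHS -7 is not — no integer solution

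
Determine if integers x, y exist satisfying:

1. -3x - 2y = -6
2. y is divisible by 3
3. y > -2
Yes

Take x = 2, y = 0. Substituting into each constraint:
  (1) -3(2) - 2(0) = -6 ✓
  (2) 0 = 3 × 0, remainder 0 ✓
  (3) 0 > -2 ✓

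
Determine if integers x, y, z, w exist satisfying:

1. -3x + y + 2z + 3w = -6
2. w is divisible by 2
Yes

Take x = 0, y = 0, z = -3, w = 0. Substituting into each constraint:
  (1) -3(0) + 0 + 2(-3) + 3(0) = -6 ✓
  (2) 0 = 2 × 0, remainder 0 ✓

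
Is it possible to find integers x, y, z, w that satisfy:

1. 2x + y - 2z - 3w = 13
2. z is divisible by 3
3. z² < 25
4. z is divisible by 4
Yes

Take x = 6, y = 1, z = 0, w = 0. Substituting into each constraint:
  (1) 2(6) + 1 - 2(0) - 3(0) = 13 ✓
  (2) 0 = 3 × 0, remainder 0 ✓
  (3) z² = (0)² = 0, and 0 < 25 ✓
  (4) 0 = 4 × 0, remainder 0 ✓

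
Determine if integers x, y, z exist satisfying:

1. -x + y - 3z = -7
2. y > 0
Yes

Take x = 0, y = 2, z = 3. Substituting into each constraint:
  (1) 0 + 2 - 3(3) = -7 ✓
  (2) 2 > 0 ✓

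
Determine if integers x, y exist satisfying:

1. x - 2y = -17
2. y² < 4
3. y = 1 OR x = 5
Yes

Take x = -15, y = 1. Substituting into each constraint:
  (1) (-15) - 2(1) = -17 ✓
  (2) y² = (1)² = 1, and 1 < 4 ✓
  (3) y = 1, target 1 ✓ (first branch holds)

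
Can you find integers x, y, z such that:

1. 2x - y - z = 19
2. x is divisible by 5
Yes

Take x = 0, y = 0, z = -19. Substituting into each constraint:
  (1) 2(0) + 0 + 19 = 19 ✓
  (2) 0 = 5 × 0, remainder 0 ✓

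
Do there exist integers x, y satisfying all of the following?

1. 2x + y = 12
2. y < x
Yes

Take x = 5, y = 2. Substituting into each constraint:
  (1) 2(5) + 2 = 12 ✓
  (2) 2 < 5 ✓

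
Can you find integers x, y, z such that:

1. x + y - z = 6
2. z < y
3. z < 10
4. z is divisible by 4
Yes

Take x = 5, y = 1, z = 0. Substituting into each constraint:
  (1) 5 + 1 + 0 = 6 ✓
  (2) 0 < 1 ✓
  (3) 0 < 10 ✓
  (4) 0 = 4 × 0, remainder 0 ✓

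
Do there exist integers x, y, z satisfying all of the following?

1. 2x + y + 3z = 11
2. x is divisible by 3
Yes

Take x = 0, y = 2, z = 3. Substituting into each constraint:
  (1) 2(0) + 2 + 3(3) = 11 ✓
  (2) 0 = 3 × 0, remainder 0 ✓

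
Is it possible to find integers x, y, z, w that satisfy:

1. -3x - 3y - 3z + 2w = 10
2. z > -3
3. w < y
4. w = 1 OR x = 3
Yes

Take x = 3, y = -15, z = -2, w = -16. Substituting into each constraint:
  (1) -3(3) - 3(-15) - 3(-2) + 2(-16) = 10 ✓
  (2) -2 > -3 ✓
  (3) -16 < -15 ✓
  (4) x = 3, target 3 ✓ (second branch holds)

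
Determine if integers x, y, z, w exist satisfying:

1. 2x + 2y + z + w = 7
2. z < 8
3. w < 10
Yes

Take x = 0, y = 3, z = 1, w = 0. Substituting into each constraint:
  (1) 2(0) + 2(3) + 1 + 0 = 7 ✓
  (2) 1 < 8 ✓
  (3) 0 < 10 ✓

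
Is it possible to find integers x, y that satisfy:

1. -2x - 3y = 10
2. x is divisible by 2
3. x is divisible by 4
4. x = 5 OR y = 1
No

A contradictory subset is {-2x - 3y = 10, x = 5 OR y = 1}. No integer assignment can satisfy these jointly:

  - -2x - 3y = 10: is a linear equation tying the variables together
  - x = 5 OR y = 1: forces a choice: either x = 5 or y = 1

Split on the disjunction (x = 5 OR y = 1):
  • If x = 5: with x = 5, every remaining term of the linear equation is divisible by 3, so the left side is ≡ 0 (mod 3); but the right side 20 ≡ 2 (mod 3). No integers can satisfy it.
  • If y = 1: with y = 1, every remaining term of the linear equation is divisible by 2, so the left side is ≡ 0 (mod 2); but the right side 13 ≡ 1 (mod 2). No integers can satisfy it.
Both branches are infeasible, so the system has no integer solution.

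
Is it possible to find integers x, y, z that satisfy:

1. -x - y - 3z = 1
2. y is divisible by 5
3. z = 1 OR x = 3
Yes

Take x = -4, y = 0, z = 1. Substituting into each constraint:
  (1) 4 + 0 - 3(1) = 1 ✓
  (2) 0 = 5 × 0, remainder 0 ✓
  (3) z = 1, target 1 ✓ (first branch holds)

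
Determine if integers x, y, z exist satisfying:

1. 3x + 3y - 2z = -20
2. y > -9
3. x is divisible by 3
Yes

Take x = 0, y = 0, z = 10. Substituting into each constraint:
  (1) 3(0) + 3(0) - 2(10) = -20 ✓
  (2) 0 > -9 ✓
  (3) 0 = 3 × 0, remainder 0 ✓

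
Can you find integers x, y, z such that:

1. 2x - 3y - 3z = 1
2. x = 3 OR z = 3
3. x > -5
Yes

Take x = 2, y = -2, z = 3. Substituting into each constraint:
  (1) 2(2) - 3(-2) - 3(3) = 1 ✓
  (2) z = 3, target 3 ✓ (second branch holds)
  (3) 2 > -5 ✓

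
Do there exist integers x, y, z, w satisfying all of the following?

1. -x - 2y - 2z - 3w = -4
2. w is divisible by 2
Yes

Take x = 0, y = 0, z = 2, w = 0. Substituting into each constraint:
  (1) 0 - 2(0) - 2(2) - 3(0) = -4 ✓
  (2) 0 = 2 × 0, remainder 0 ✓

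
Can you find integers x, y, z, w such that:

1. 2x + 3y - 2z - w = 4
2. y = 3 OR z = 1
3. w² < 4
Yes

Take x = 0, y = 3, z = 2, w = 1. Substituting into each constraint:
  (1) 2(0) + 3(3) - 2(2) + (-1) = 4 ✓
  (2) y = 3, target 3 ✓ (first branch holds)
  (3) w² = (1)² = 1, and 1 < 4 ✓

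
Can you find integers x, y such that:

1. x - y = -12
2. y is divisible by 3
Yes

Take x = -12, y = 0. Substituting into each constraint:
  (1) (-12) + 0 = -12 ✓
  (2) 0 = 3 × 0, remainder 0 ✓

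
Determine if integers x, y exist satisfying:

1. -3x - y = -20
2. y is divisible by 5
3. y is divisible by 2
Yes

Take x = 10, y = -10. Substituting into each constraint:
  (1) -3(10) + 10 = -20 ✓
  (2) -10 = 5 × -2, remainder 0 ✓
  (3) -10 = 2 × -5, remainder 0 ✓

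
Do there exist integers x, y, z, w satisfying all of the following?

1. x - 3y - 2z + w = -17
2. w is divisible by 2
Yes

Take x = 0, y = 5, z = 0, w = -2. Substituting into each constraint:
  (1) 0 - 3(5) - 2(0) + (-2) = -17 ✓
  (2) -2 = 2 × -1, remainder 0 ✓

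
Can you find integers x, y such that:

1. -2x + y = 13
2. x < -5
Yes

Take x = -6, y = 1. Substituting into each constraint:
  (1) -2(-6) + 1 = 13 ✓
  (2) -6 < -5 ✓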